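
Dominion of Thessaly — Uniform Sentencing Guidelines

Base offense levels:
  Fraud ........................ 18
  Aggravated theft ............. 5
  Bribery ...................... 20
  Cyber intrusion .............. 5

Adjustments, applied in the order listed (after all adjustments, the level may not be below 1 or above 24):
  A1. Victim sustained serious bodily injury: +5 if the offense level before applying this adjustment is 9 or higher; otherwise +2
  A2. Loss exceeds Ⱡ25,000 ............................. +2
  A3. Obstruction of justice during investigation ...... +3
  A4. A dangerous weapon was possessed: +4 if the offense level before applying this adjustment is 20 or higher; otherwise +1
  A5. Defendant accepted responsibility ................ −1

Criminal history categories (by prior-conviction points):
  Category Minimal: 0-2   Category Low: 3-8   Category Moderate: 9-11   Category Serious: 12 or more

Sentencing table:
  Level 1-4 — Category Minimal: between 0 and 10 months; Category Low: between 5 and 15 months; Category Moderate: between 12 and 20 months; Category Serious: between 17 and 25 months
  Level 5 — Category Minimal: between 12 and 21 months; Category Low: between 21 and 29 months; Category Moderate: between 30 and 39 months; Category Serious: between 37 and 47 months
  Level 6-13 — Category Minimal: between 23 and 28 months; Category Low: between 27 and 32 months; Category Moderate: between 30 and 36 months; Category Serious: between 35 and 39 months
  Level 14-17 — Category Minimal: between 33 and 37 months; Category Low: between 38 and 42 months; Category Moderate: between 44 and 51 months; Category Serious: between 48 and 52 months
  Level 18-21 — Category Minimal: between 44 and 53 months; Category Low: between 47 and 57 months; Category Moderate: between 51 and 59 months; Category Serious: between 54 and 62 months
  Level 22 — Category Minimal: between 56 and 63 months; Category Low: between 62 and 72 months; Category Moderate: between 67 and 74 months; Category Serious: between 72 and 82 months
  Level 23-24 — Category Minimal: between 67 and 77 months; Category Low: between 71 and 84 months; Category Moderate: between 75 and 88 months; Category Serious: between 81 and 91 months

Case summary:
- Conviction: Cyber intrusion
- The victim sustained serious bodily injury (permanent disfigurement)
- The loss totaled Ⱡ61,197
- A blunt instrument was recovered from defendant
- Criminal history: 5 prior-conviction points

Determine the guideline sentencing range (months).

Base offense level for cyber intrusion: 5.
A1 applies (level before this adjustment is 5 < 9, so +2): 5 + 2 = 7.
A2 applies: 7 + 2 = 9.
A4 applies (level before this adjustment is 9 < 20, so +1): 9 + 1 = 10.
A5 does not apply.
Final offense level: 10.
Criminal history: 5 prior points → Category Low (3-8).
Level 10 falls in the 6-13 band.
Grid: Level 6-13 × Category Low = 27-32 months.

27-32 months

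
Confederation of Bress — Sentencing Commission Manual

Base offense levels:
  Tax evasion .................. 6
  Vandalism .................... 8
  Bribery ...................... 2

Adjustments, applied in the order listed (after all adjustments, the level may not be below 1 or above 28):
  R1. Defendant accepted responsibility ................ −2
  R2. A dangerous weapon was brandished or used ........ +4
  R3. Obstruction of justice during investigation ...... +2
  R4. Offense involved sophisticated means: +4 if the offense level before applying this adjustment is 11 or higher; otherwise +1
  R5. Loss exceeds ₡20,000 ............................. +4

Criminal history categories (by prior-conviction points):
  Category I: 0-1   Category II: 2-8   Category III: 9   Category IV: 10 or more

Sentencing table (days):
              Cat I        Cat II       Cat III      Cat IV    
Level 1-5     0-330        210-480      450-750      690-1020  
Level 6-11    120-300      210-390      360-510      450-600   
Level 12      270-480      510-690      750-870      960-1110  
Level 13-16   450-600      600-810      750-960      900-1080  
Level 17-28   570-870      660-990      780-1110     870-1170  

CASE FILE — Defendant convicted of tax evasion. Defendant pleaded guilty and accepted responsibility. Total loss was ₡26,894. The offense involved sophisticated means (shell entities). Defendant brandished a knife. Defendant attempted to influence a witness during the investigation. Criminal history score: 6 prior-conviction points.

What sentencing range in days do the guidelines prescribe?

Base offense level for tax evasion: 6.
R1 applies: 6 − 2 = 4.
R2 applies: 4 + 4 = 8.
R3 applies: 8 + 2 = 10.
R4 applies (level before this adjustment is 10 < 11, so +1): 10 + 1 = 11.
R5 applies: 11 + 4 = 15.
Final offense level: 15.
Criminal history: 6 prior points → Category II (2-8).
Level 15 falls in the 13-16 band.
Grid: Level 13-16 × Category II = 600-810 days.

600-810 days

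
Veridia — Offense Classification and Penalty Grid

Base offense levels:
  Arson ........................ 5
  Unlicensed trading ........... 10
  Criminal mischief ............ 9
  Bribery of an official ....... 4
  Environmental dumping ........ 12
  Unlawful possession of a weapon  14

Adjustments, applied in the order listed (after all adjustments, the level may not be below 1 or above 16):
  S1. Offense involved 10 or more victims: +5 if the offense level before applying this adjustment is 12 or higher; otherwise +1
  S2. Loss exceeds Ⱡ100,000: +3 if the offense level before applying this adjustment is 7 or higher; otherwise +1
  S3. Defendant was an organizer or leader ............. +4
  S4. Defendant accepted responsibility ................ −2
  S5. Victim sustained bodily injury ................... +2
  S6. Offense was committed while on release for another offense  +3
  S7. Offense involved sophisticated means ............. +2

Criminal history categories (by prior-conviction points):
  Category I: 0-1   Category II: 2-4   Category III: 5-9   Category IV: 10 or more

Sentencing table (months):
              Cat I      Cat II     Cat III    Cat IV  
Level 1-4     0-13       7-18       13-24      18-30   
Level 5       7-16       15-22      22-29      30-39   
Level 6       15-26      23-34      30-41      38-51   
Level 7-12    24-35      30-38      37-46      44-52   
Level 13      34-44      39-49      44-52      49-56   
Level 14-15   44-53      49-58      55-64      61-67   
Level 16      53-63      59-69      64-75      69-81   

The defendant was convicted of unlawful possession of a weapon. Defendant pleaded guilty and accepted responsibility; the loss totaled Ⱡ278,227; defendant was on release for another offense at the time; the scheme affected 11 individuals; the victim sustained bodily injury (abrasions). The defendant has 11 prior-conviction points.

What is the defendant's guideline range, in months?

Base offense level for unlawful possession of a weapon: 14.
S1 applies (level before this adjustment is 14 ≥ 12, so +5): 14 + 5 = 19.
S2 applies (level before this adjustment is 19 ≥ 7, so +3): 19 + 3 = 22.
S3 does not apply.
S4 applies: 22 − 2 = 20.
S5 applies: 20 + 2 = 22.
S6 applies: 22 + 3 = 25.
Level 25 exceeds the maximum of 16; capped at 16.
Final offense level: 16.
Criminal history: 11 prior points → Category IV (10+).
Level 16 falls in the 16 band.
Grid: Level 16 × Category IV = 69-81 months.

69-81 months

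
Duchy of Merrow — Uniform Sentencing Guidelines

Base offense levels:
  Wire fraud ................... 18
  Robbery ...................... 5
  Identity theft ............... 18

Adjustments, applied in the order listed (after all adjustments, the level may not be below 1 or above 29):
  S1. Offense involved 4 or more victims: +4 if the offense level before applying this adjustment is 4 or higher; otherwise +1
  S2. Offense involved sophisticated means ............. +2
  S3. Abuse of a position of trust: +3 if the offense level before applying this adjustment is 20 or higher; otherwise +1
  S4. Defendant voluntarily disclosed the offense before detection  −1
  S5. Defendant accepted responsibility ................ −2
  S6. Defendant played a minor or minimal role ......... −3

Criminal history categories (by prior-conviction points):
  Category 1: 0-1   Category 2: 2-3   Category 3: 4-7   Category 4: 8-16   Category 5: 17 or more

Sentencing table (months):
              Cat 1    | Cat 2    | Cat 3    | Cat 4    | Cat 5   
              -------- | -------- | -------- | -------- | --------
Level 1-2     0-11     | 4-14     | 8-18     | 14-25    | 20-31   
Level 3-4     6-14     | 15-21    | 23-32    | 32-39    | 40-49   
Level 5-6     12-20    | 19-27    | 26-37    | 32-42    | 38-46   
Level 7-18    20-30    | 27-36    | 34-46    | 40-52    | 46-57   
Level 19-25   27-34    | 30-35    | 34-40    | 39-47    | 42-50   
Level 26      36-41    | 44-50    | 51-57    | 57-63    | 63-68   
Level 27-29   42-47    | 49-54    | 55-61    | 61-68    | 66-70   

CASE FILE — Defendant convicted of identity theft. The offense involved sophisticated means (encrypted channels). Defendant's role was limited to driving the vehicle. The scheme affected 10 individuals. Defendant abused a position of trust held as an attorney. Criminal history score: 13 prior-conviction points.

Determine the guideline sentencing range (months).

Base offense level for identity theft: 18.
S1 applies (level before this adjustment is 18 ≥ 4, so +4): 18 + 4 = 22.
S2 applies: 22 + 2 = 24.
S3 applies (level before this adjustment is 24 ≥ 20, so +3): 24 + 3 = 27.
S4 does not apply.
S6 applies: 27 − 3 = 24.
Final offense level: 24.
Criminal history: 13 prior points → Category 4 (8-16).
Level 24 falls in the 19-25 band.
Grid: Level 19-25 × Category 4 = 39-47 months.

39-47 months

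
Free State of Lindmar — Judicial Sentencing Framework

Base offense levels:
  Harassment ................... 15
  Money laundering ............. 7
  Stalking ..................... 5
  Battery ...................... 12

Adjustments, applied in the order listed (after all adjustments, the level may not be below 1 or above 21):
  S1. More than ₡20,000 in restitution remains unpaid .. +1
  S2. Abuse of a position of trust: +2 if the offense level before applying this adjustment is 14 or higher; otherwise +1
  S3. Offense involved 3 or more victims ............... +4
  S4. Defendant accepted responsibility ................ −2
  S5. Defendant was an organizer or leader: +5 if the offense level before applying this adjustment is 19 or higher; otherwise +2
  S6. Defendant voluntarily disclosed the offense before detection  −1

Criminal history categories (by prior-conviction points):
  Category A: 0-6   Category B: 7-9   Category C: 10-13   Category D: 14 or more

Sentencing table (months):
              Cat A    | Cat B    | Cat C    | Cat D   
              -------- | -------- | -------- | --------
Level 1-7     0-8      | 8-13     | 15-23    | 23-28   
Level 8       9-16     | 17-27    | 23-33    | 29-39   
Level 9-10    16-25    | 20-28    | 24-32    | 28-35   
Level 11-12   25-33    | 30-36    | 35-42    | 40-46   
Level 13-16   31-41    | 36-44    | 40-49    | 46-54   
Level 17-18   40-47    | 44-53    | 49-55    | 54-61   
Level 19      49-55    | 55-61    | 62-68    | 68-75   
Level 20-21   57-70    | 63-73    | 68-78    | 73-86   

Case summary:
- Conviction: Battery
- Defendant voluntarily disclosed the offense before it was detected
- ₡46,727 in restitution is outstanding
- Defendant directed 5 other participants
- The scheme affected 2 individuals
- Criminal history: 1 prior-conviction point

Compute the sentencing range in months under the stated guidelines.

31-41 months

Base offense level for battery: 12.
S1 applies: 12 + 1 = 13.
S3 does not apply.
S4 does not apply.
S5 applies (level before this adjustment is 13 < 19, so +2): 13 + 2 = 15.
S6 applies: 15 − 1 = 14.
Final offense level: 14.
Criminal history: 1 prior point → Category A (0-6).
Level 14 falls in the 13-16 band.
Grid: Level 13-16 × Category A = 31-41 months.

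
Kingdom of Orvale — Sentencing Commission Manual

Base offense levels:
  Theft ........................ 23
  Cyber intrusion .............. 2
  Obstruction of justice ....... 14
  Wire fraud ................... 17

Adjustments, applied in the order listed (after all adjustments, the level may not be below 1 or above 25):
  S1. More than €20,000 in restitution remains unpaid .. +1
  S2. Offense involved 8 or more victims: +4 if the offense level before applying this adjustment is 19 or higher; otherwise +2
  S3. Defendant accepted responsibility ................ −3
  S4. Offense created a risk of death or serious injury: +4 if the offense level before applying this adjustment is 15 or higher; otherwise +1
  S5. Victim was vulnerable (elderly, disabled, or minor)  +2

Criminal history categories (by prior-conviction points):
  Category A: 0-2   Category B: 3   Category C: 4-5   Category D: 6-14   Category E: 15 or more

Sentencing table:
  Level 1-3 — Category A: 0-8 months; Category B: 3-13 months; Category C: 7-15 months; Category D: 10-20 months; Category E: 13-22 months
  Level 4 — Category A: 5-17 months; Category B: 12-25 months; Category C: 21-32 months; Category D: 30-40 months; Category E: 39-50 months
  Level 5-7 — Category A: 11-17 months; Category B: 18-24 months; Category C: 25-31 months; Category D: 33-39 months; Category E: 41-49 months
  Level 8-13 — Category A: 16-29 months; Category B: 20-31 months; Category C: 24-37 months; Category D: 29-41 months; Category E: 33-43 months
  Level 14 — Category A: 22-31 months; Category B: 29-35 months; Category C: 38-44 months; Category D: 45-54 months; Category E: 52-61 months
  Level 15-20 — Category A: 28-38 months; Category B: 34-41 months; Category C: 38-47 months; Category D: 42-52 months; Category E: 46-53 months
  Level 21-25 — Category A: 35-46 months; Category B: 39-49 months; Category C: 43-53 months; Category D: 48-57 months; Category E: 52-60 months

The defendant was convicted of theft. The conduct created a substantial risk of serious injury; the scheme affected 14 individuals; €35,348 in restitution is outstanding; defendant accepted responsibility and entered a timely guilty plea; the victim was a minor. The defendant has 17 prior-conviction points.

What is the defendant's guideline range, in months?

52-60 months

Base offense level for theft: 23.
S1 applies: 23 + 1 = 24.
S2 applies (level before this adjustment is 24 ≥ 19, so +4): 24 + 4 = 28.
S3 applies: 28 − 3 = 25.
S4 applies (level before this adjustment is 25 ≥ 15, so +4): 25 + 4 = 29.
S5 applies: 29 + 2 = 31.
Level 31 exceeds the maximum of 25; capped at 25.
Final offense level: 25.
Criminal history: 17 prior points → Category E (15+).
Level 25 falls in the 21-25 band.
Grid: Level 21-25 × Category E = 52-60 months.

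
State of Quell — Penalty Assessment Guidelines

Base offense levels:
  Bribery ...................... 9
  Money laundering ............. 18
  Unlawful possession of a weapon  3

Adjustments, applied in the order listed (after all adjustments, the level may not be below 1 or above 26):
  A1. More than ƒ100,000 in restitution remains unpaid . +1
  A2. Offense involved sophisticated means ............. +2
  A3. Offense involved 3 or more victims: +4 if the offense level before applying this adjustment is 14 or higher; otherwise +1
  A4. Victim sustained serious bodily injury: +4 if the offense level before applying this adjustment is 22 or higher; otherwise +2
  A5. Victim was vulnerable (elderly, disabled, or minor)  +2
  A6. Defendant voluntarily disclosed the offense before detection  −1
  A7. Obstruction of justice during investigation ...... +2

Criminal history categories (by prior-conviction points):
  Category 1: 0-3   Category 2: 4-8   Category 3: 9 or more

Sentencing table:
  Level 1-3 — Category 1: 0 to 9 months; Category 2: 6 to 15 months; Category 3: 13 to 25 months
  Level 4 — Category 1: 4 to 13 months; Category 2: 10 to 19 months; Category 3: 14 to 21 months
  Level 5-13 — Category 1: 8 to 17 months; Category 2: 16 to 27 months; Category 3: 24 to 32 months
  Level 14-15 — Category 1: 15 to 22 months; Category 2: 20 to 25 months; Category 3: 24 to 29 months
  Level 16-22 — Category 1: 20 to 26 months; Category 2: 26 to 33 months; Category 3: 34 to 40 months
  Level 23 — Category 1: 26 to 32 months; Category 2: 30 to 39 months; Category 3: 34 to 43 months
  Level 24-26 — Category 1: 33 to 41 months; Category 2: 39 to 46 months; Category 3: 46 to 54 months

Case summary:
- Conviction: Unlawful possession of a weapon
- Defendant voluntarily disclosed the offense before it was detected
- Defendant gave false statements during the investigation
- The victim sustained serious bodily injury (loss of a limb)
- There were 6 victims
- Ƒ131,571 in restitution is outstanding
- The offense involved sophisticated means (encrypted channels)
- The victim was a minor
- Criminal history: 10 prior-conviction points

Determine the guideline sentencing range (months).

Base offense level for unlawful possession of a weapon: 3.
A1 applies: 3 + 1 = 4.
A2 applies: 4 + 2 = 6.
A3 applies (level before this adjustment is 6 < 14, so +1): 6 + 1 = 7.
A4 applies (level before this adjustment is 7 < 22, so +2): 7 + 2 = 9.
A5 applies: 9 + 2 = 11.
A6 applies: 11 − 1 = 10.
A7 applies: 10 + 2 = 12.
Final offense level: 12.
Criminal history: 10 prior points → Category 3 (9+).
Level 12 falls in the 5-13 band.
Grid: Level 5-13 × Category 3 = 24-32 months.

24-32 months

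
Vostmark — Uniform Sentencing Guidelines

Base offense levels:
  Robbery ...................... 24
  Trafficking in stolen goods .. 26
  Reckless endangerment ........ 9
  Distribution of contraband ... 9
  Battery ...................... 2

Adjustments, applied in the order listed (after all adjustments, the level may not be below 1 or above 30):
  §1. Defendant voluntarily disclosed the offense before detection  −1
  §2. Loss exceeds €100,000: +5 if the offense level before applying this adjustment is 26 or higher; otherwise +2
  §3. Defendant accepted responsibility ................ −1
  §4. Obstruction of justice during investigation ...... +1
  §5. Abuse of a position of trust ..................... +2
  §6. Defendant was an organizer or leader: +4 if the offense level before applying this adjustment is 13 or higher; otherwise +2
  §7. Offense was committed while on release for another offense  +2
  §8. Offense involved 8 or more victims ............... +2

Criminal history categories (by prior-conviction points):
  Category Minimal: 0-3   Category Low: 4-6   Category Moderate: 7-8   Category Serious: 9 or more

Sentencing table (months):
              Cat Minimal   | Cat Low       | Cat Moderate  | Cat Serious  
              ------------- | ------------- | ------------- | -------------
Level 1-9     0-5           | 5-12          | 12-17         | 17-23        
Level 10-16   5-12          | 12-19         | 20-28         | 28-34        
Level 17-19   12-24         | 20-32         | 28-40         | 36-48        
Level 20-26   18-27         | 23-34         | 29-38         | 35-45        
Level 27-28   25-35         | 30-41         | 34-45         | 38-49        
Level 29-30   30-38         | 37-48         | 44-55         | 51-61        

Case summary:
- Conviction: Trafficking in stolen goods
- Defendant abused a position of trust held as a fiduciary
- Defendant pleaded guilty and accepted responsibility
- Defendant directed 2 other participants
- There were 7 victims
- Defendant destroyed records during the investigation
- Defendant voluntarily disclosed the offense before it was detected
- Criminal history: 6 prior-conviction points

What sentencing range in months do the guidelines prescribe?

37-48 months

Base offense level for trafficking in stolen goods: 26.
§1 applies: 26 − 1 = 25.
§2 does not apply.
§3 applies: 25 − 1 = 24.
§4 applies: 24 + 1 = 25.
§5 applies: 25 + 2 = 27.
§6 applies (level before this adjustment is 27 ≥ 13, so +4): 27 + 4 = 31.
§7 does not apply.
§8 does not apply.
Level 31 exceeds the maximum of 30; capped at 30.
Final offense level: 30.
Criminal history: 6 prior points → Category Low (4-6).
Level 30 falls in the 29-30 band.
Grid: Level 29-30 × Category Low = 37-48 months.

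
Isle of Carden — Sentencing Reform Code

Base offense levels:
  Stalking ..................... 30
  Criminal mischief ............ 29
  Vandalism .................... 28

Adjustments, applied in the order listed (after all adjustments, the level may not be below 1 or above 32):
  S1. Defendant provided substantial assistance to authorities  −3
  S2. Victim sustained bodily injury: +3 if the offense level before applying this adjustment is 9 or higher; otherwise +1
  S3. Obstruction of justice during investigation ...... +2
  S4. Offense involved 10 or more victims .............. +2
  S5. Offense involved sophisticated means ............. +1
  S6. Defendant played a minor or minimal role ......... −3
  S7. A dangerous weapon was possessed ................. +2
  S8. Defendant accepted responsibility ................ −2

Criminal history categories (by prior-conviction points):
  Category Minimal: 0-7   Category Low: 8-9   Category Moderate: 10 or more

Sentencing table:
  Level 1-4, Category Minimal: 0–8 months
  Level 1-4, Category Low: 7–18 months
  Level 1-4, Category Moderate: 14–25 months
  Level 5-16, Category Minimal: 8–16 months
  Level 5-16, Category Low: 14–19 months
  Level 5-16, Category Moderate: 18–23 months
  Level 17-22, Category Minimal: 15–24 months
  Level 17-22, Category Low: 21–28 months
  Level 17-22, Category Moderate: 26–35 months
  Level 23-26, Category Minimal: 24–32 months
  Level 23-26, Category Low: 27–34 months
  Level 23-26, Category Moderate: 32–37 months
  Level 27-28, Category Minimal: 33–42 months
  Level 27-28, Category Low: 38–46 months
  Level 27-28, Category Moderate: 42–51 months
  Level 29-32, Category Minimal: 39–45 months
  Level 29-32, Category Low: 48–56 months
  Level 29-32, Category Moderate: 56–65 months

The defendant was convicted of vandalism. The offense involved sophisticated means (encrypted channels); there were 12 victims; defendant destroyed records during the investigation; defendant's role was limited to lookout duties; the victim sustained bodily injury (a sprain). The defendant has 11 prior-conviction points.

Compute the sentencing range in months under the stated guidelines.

Base offense level for vandalism: 28.
S1 does not apply.
S2 applies (level before this adjustment is 28 ≥ 9, so +3): 28 + 3 = 31.
S3 applies: 31 + 2 = 33.
S4 applies: 33 + 2 = 35.
S5 applies: 35 + 1 = 36.
S6 applies: 36 − 3 = 33.
S7 does not apply.
S8 does not apply.
Level 33 exceeds the maximum of 32; capped at 32.
Final offense level: 32.
Criminal history: 11 prior points → Category Moderate (10+).
Level 32 falls in the 29-32 band.
Grid: Level 29-32 × Category Moderate = 56-65 months.

56-65 months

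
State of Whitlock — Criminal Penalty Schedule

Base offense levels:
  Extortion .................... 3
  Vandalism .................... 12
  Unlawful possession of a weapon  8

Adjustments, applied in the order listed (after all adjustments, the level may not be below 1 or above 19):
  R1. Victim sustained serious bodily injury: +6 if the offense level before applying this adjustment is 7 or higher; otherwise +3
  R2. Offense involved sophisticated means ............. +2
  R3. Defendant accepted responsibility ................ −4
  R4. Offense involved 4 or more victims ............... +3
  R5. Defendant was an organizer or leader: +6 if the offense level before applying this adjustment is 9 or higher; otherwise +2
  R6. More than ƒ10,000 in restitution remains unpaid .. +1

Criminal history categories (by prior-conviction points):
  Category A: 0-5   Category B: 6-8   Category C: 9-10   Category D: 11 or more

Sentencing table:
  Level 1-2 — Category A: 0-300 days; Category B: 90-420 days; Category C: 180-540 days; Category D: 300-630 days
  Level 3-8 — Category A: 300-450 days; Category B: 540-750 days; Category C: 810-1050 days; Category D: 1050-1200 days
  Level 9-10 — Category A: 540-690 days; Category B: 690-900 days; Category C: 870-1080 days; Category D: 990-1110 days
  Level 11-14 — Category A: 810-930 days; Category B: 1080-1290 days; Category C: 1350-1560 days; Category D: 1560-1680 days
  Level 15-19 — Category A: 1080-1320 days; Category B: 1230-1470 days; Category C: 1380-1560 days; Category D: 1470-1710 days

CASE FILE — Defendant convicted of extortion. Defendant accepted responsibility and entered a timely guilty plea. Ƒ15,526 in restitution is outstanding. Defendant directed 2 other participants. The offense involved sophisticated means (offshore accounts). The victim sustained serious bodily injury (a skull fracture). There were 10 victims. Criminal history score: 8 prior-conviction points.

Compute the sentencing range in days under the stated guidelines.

Base offense level for extortion: 3.
R1 applies (level before this adjustment is 3 < 7, so +3): 3 + 3 = 6.
R2 applies: 6 + 2 = 8.
R3 applies: 8 − 4 = 4.
R4 applies: 4 + 3 = 7.
R5 applies (level before this adjustment is 7 < 9, so +2): 7 + 2 = 9.
R6 applies: 9 + 1 = 10.
Final offense level: 10.
Criminal history: 8 prior points → Category B (6-8).
Level 10 falls in the 9-10 band.
Grid: Level 9-10 × Category B = 690-900 days.

690-900 days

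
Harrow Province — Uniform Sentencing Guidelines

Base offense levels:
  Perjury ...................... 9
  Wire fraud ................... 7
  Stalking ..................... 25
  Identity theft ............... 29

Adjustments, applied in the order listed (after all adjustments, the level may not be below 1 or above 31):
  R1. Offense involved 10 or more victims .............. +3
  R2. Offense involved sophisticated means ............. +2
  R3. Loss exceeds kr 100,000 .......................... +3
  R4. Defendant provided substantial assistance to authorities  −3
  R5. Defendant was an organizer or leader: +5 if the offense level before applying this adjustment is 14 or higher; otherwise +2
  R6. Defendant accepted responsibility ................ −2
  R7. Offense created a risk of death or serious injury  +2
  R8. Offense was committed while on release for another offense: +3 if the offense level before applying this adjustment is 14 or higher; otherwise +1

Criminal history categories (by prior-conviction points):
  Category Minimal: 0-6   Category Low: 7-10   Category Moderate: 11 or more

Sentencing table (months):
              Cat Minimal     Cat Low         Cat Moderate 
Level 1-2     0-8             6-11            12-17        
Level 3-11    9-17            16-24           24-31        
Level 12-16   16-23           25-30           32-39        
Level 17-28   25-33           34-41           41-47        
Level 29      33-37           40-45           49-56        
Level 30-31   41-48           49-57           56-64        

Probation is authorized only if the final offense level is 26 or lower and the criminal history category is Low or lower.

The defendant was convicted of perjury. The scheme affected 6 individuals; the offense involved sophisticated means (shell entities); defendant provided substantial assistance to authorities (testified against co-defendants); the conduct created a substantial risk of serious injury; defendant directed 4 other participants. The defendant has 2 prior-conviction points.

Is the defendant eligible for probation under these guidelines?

Yes

Base offense level for perjury: 9.
R2 applies: 9 + 2 = 11.
R3 does not apply.
R4 applies: 11 − 3 = 8.
R5 applies (level before this adjustment is 8 < 14, so +2): 8 + 2 = 10.
R6 does not apply.
R7 applies: 10 + 2 = 12.
Final offense level: 12.
Criminal history: 2 prior points → Category Minimal (0-6).
Level 12 falls in the 12-16 band.
Grid: Level 12-16 × Category Minimal = 16-23 months.
Probation check: level 12 ≤ 26 and category Minimal ≤ Low → eligible.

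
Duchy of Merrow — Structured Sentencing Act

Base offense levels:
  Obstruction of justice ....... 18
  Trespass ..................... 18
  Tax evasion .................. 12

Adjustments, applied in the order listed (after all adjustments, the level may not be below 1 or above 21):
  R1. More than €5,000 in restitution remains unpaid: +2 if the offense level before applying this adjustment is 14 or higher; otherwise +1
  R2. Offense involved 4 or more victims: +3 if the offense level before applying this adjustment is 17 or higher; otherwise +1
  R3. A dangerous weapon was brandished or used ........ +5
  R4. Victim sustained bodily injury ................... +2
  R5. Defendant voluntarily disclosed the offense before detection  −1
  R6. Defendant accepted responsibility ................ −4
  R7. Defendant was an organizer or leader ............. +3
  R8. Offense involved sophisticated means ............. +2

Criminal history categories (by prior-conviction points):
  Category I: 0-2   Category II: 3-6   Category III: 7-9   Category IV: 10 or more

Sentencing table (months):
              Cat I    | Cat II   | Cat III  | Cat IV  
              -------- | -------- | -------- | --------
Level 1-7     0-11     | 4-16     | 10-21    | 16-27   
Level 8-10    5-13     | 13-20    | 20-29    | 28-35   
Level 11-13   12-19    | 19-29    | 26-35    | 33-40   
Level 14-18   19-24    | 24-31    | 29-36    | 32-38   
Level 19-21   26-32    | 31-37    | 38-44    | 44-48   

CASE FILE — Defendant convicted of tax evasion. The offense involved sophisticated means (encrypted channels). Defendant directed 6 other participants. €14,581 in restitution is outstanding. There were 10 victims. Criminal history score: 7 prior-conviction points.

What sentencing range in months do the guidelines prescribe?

38-44 months

Base offense level for tax evasion: 12.
R1 applies (level before this adjustment is 12 < 14, so +1): 12 + 1 = 13.
R2 applies (level before this adjustment is 13 < 17, so +1): 13 + 1 = 14.
R3 does not apply.
R4 does not apply.
R6 does not apply.
R7 applies: 14 + 3 = 17.
R8 applies: 17 + 2 = 19.
Final offense level: 19.
Criminal history: 7 prior points → Category III (7-9).
Level 19 falls in the 19-21 band.
Grid: Level 19-21 × Category III = 38-44 months.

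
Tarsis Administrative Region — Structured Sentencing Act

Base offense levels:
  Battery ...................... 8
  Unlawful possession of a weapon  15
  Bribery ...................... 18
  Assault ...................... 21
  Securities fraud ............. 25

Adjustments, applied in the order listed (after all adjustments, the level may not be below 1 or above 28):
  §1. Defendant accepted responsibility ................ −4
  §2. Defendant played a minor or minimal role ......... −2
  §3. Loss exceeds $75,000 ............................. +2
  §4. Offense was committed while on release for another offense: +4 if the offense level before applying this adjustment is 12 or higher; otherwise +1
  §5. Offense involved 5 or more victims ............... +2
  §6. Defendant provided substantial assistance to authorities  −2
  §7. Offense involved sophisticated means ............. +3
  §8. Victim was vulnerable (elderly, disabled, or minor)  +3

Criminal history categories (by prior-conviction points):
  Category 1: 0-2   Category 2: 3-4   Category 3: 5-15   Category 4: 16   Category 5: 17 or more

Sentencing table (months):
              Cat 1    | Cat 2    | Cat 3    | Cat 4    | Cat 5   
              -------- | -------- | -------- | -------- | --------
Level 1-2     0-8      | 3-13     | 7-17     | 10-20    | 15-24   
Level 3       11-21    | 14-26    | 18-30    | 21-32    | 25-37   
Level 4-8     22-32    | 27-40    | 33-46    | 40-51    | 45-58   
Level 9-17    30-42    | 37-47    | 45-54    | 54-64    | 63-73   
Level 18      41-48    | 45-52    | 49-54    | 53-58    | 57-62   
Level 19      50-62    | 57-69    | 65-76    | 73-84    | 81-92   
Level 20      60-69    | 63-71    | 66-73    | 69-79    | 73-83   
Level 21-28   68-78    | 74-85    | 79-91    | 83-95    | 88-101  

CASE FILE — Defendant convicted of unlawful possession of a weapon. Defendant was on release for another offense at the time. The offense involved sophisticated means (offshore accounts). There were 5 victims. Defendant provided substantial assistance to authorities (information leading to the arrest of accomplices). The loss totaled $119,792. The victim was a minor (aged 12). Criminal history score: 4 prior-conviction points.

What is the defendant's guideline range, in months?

74-85 months

Base offense level for unlawful possession of a weapon: 15.
§2 does not apply.
§3 applies: 15 + 2 = 17.
§4 applies (level before this adjustment is 17 ≥ 12, so +4): 17 + 4 = 21.
§5 applies: 21 + 2 = 23.
§6 applies: 23 − 2 = 21.
§7 applies: 21 + 3 = 24.
§8 applies: 24 + 3 = 27.
Final offense level: 27.
Criminal history: 4 prior points → Category 2 (3-4).
Level 27 falls in the 21-28 band.
Grid: Level 21-28 × Category 2 = 74-85 months.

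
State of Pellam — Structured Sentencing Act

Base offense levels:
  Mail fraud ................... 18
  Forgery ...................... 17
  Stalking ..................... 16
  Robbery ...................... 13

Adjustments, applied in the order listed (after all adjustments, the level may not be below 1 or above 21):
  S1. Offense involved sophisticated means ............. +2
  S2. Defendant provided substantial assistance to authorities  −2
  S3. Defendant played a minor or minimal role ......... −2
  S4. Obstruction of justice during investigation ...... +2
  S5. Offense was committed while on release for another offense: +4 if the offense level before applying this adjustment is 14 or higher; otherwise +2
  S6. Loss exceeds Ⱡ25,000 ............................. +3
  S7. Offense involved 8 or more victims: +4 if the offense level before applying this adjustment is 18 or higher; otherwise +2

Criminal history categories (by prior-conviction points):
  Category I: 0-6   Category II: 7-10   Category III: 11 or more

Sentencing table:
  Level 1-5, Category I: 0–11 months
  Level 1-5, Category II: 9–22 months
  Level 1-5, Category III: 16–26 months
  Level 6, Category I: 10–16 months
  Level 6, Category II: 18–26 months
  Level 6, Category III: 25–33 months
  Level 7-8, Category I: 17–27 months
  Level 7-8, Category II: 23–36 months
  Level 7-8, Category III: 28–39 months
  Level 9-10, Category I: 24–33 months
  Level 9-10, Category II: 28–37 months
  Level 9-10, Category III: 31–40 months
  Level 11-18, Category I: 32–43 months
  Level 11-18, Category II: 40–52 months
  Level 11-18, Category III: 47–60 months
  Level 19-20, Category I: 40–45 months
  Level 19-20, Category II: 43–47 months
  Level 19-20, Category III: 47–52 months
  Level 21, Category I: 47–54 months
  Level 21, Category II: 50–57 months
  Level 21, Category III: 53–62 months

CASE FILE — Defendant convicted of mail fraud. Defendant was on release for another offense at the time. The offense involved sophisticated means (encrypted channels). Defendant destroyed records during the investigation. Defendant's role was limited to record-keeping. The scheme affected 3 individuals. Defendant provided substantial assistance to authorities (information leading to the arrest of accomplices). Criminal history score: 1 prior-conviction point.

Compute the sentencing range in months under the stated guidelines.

47-54 months

Base offense level for mail fraud: 18.
S1 applies: 18 + 2 = 20.
S2 applies: 20 − 2 = 18.
S3 applies: 18 − 2 = 16.
S4 applies: 16 + 2 = 18.
S5 applies (level before this adjustment is 18 ≥ 14, so +4): 18 + 4 = 22.
S7 does not apply.
Level 22 exceeds the maximum of 21; capped at 21.
Final offense level: 21.
Criminal history: 1 prior point → Category I (0-6).
Level 21 falls in the 21 band.
Grid: Level 21 × Category I = 47-54 months.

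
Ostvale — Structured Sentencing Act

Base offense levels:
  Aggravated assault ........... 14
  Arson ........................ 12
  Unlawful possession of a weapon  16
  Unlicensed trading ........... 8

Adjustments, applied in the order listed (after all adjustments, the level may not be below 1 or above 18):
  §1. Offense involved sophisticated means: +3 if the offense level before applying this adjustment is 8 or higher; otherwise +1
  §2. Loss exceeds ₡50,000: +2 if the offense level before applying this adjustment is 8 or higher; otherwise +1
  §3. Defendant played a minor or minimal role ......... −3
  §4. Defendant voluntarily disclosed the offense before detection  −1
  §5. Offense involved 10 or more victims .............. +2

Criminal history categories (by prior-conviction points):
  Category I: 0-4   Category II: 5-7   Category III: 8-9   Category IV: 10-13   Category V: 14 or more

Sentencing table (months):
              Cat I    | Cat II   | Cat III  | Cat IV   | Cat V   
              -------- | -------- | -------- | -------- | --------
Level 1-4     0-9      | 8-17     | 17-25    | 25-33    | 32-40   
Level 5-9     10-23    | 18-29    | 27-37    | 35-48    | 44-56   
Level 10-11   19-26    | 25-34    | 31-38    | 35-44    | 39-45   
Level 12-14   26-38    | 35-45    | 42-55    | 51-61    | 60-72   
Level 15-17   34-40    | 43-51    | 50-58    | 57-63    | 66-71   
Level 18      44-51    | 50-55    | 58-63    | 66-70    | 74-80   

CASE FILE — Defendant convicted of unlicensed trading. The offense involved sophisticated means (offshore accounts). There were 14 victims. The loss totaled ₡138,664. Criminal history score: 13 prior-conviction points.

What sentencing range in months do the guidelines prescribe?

57-63 months

Base offense level for unlicensed trading: 8.
§1 applies (level before this adjustment is 8 ≥ 8, so +3): 8 + 3 = 11.
§2 applies (level before this adjustment is 11 ≥ 8, so +2): 11 + 2 = 13.
§3 does not apply.
§4 does not apply.
§5 applies: 13 + 2 = 15.
Final offense level: 15.
Criminal history: 13 prior points → Category IV (10-13).
Level 15 falls in the 15-17 band.
Grid: Level 15-17 × Category IV = 57-63 months.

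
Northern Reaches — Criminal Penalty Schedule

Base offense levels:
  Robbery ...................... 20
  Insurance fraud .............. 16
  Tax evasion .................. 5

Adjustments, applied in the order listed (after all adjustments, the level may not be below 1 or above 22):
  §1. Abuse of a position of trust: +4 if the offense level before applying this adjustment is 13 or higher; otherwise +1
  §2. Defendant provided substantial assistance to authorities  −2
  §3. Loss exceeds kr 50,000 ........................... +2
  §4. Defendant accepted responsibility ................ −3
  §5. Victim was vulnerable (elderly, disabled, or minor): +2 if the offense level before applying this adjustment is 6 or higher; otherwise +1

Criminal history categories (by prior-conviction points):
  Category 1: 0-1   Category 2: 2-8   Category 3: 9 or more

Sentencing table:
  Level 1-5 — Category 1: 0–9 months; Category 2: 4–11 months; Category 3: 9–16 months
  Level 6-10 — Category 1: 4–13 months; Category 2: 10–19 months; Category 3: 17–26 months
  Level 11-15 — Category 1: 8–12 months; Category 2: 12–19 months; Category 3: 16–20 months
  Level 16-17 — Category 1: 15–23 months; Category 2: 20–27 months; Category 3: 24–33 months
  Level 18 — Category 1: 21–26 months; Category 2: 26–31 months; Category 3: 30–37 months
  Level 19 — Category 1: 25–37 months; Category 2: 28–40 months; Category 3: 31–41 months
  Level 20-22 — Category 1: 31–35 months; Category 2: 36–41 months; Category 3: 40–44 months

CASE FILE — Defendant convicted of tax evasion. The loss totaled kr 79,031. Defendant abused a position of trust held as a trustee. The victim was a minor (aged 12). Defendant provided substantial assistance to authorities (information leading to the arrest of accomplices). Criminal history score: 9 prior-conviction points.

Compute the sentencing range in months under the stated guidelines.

17-26 months

Base offense level for tax evasion: 5.
§1 applies (level before this adjustment is 5 < 13, so +1): 5 + 1 = 6.
§2 applies: 6 − 2 = 4.
§3 applies: 4 + 2 = 6.
§4 does not apply.
§5 applies (level before this adjustment is 6 ≥ 6, so +2): 6 + 2 = 8.
Final offense level: 8.
Criminal history: 9 prior points → Category 3 (9+).
Level 8 falls in the 6-10 band.
Grid: Level 6-10 × Category 3 = 17-26 months.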